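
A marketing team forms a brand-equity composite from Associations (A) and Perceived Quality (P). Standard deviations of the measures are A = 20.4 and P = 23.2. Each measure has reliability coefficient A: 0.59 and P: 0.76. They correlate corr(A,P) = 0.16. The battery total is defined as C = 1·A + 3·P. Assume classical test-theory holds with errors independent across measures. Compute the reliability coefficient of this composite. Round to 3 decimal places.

0.767

Var(C) = 20.4² + 3²·23.2² + 2·[3·20.4·23.2·0.16] = 5260.32 + 454.349 = 5714.67.
Under uncorrelated errors the observed covariances equal the true-score covariances, so only the own-variance terms attenuate.
True-score variance = [20.4²·0.59 + 3²·23.2²·0.76] + 454.349 = 3927.1 + 454.349 = 4381.44.
Reliability = 4381.44 / 5714.67 = 0.767.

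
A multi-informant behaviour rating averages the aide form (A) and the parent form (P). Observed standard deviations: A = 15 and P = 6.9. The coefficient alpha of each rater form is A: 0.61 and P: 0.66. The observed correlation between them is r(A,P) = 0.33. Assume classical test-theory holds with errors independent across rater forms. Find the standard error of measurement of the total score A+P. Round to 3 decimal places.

Var(total) = 272.61 + 68.31 = 340.92.
True-score variance = 168.673 + 68.31 = 236.983, so reliability = 0.6951.
Error variance = 340.92 − 236.983 = 103.937; SEM = √103.937 = 10.195.

10.195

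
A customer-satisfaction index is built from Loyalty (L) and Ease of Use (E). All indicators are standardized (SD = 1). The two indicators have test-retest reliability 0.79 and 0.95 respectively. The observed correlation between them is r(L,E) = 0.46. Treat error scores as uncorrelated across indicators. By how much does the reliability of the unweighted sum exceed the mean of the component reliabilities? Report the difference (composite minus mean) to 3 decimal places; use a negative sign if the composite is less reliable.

0.041

Var(sum) = 2 + 0.92 = 2.92; true-score variance = 1.74 + 0.92 = 2.66; composite reliability = 0.9110.
Mean component reliability = 0.8700.
Difference = 0.9110 − 0.8700 = 0.041.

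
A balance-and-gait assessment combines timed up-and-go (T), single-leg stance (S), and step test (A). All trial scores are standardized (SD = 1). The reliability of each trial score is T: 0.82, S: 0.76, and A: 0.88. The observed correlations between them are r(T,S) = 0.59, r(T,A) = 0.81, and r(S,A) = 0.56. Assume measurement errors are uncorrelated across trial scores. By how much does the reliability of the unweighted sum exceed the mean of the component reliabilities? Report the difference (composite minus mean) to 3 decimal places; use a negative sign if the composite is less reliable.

0.102

Var(sum) = 3 + 3.92 = 6.92; true-score variance = 2.46 + 3.92 = 6.38; composite reliability = 0.9220.
Mean component reliability = 0.8200.
Difference = 0.9220 − 0.8200 = 0.102.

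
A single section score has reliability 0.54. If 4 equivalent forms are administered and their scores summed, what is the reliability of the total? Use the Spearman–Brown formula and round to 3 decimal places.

ρ_k = kρ / (1 + (k−1)ρ) = 4·0.54 / (1 + 3·0.54) = 2.160 / 2.620 = 0.824.

0.824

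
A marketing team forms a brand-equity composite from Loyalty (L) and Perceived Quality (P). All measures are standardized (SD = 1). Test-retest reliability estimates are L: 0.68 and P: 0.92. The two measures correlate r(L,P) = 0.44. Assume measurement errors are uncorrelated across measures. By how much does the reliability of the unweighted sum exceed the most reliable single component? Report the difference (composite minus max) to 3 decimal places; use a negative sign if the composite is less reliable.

Var(sum) = 2 + 0.88 = 2.88; true-score variance = 1.6 + 0.88 = 2.48; composite reliability = 0.8611.
Max component reliability = 0.9200.
Difference = 0.8611 − 0.9200 = -0.059.

-0.059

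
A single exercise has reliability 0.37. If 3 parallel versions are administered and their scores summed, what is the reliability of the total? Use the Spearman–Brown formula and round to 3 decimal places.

ρ_k = kρ / (1 + (k−1)ρ) = 3·0.37 / (1 + 2·0.37) = 1.110 / 1.740 = 0.638.

0.638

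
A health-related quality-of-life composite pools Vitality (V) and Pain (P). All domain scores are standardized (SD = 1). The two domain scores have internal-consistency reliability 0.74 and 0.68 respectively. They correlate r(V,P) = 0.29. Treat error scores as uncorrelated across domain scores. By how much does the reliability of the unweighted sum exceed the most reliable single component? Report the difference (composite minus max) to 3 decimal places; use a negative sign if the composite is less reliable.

0.035

Var(sum) = 2 + 0.58 = 2.58; true-score variance = 1.42 + 0.58 = 2; composite reliability = 0.7752.
Max component reliability = 0.7400.
Difference = 0.7752 − 0.7400 = 0.035.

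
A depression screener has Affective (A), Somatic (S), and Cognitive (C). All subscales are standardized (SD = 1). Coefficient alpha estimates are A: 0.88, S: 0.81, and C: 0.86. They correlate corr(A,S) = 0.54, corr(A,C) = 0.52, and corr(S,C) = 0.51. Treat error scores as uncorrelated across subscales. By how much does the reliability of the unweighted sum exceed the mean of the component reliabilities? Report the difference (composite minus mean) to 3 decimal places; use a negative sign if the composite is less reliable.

Var(sum) = 3 + 3.14 = 6.14; true-score variance = 2.55 + 3.14 = 5.69; composite reliability = 0.9267.
Mean component reliability = 0.8500.
Difference = 0.9267 − 0.8500 = 0.077.

0.077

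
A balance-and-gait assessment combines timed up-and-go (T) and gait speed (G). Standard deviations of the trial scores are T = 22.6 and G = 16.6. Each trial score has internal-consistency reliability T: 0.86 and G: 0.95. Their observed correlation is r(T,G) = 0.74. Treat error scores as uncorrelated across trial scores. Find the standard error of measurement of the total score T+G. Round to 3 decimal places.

Var(total) = 786.32 + 555.237 = 1341.56.
True-score variance = 701.036 + 555.237 = 1256.27, so reliability = 0.9364.
Error variance = 1341.56 − 1256.27 = 85.2844; SEM = √85.2844 = 9.235.

9.235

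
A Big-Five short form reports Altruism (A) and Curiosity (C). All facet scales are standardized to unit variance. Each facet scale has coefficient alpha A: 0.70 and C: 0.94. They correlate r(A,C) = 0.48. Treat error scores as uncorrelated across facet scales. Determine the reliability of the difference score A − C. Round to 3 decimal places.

0.654

Var(A−C) = 1 + 1 − 2·0.48 = 2 − 0.96 = 1.04.
Because errors are independent across components, Cov(Tᵢ,Tⱼ) = Cov(Xᵢ,Xⱼ); the off-diagonal part of the true-score variance is the same as above.
True-score variance = [0.70 + 0.94] − 0.96 = 1.64 − 0.96 = 0.68.
Reliability = 0.68 / 1.04 = 0.654.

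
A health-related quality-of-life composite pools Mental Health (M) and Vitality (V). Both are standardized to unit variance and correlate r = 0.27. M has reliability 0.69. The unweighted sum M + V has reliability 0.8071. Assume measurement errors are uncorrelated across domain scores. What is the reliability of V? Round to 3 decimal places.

Var(M+V) = 2 + 2·0.27 = 2.540.
True-score variance = ρ_M + ρ_V + 2·0.27, so 0.8071 = (0.69 + ρ_V + 0.54) / 2.540.
ρ_V = 0.8071·2.540 − 0.69 − 0.54 = 0.820.

0.820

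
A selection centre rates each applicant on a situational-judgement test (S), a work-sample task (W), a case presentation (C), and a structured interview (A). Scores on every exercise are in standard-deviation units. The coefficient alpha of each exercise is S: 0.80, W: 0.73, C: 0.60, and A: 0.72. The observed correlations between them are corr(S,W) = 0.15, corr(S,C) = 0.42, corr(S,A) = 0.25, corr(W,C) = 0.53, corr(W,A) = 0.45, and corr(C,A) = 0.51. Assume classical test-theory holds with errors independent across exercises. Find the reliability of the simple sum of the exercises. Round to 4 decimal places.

Var(S+W+C+A) = 4 + 2·[0.15 + 0.42 + 0.25 + 0.53 + 0.45 + 0.51] = 4 + 4.62 = 8.62.
Because errors are independent across components, Cov(Tᵢ,Tⱼ) = Cov(Xᵢ,Xⱼ); the off-diagonal part of the true-score variance is the same as above.
True-score variance = [0.80 + 0.73 + 0.60 + 0.72] + 4.62 = 2.85 + 4.62 = 7.47.
Reliability = 7.47 / 8.62 = 0.8666.

0.8666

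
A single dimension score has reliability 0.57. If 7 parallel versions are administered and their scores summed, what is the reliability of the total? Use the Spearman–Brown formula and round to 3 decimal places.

0.903

ρ_k = kρ / (1 + (k−1)ρ) = 7·0.57 / (1 + 6·0.57) = 3.990 / 4.420 = 0.903.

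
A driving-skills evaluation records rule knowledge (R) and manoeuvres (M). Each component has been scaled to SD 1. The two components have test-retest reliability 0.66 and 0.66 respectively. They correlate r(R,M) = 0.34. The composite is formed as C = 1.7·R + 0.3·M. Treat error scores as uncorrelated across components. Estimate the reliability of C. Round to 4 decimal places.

Var(C) = 1.7² + 0.3² + 2·[0.51·0.34] = 2.98 + 0.3468 = 3.3268.
Because errors are independent across components, Cov(Tᵢ,Tⱼ) = Cov(Xᵢ,Xⱼ); the off-diagonal part of the true-score variance is the same as above.
True-score variance = [1.7²·0.66 + 0.3²·0.66] + 0.3468 = 1.9668 + 0.3468 = 2.3136.
Reliability = 2.3136 / 3.3268 = 0.6954.

0.6954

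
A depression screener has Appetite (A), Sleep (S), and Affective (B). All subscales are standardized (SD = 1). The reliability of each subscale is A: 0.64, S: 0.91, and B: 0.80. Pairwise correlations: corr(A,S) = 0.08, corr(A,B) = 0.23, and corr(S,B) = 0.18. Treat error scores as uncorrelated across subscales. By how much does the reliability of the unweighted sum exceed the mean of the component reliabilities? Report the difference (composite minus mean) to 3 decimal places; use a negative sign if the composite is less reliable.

0.053

Var(sum) = 3 + 0.98 = 3.98; true-score variance = 2.35 + 0.98 = 3.33; composite reliability = 0.8367.
Mean component reliability = 0.7833.
Difference = 0.8367 − 0.7833 = 0.053.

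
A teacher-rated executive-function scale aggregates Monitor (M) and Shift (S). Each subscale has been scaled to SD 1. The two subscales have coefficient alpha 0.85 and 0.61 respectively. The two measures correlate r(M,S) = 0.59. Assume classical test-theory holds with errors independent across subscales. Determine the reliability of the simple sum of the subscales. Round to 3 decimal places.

Var(M+S) = 2 + 2·[0.59] = 2 + 1.18 = 3.18.
Because errors are independent across components, Cov(Tᵢ,Tⱼ) = Cov(Xᵢ,Xⱼ); the off-diagonal part of the true-score variance is the same as above.
True-score variance = [0.85 + 0.61] + 1.18 = 1.46 + 1.18 = 2.64.
Reliability = 2.64 / 3.18 = 0.830.

0.830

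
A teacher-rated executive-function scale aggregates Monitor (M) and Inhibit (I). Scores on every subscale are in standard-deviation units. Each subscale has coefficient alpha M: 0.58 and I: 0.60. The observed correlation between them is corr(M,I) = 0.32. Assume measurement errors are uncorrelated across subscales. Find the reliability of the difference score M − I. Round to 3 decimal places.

0.397

Var(M−I) = 1 + 1 − 2·0.32 = 2 − 0.64 = 1.36.
Because errors are independent across components, Cov(Tᵢ,Tⱼ) = Cov(Xᵢ,Xⱼ); the off-diagonal part of the true-score variance is the same as above.
True-score variance = [0.58 + 0.60] − 0.64 = 1.18 − 0.64 = 0.54.
Reliability = 0.54 / 1.36 = 0.397.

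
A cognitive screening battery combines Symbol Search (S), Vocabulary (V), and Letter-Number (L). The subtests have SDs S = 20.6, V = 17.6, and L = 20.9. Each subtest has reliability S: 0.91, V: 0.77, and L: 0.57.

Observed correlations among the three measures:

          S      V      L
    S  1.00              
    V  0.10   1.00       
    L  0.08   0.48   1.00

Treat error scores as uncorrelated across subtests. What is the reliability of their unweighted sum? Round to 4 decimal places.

Var(S+V+L) = 20.6² + 17.6² + 20.9² + 2·[20.6·17.6·0.10 + 20.6·20.9·0.08 + 17.6·20.9·0.48] = 1170.93 + 494.525 = 1665.45.
Because errors are independent across components, Cov(Tᵢ,Tⱼ) = Cov(Xᵢ,Xⱼ); the off-diagonal part of the true-score variance is the same as above.
True-score variance = [20.6²·0.91 + 17.6²·0.77 + 20.9²·0.57] + 494.525 = 873.665 + 494.525 = 1368.19.
Reliability = 1368.19 / 1665.45 = 0.8215.

0.8215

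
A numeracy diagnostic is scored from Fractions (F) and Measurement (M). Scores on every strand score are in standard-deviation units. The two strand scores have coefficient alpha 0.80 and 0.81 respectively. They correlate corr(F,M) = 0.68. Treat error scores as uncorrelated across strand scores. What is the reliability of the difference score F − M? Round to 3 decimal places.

Var(F−M) = 1 + 1 − 2·0.68 = 2 − 1.36 = 0.64.
Under uncorrelated errors the observed covariances equal the true-score covariances, so only the own-variance terms attenuate.
True-score variance = [0.80 + 0.81] − 1.36 = 1.61 − 1.36 = 0.25.
Reliability = 0.25 / 0.64 = 0.391.

0.391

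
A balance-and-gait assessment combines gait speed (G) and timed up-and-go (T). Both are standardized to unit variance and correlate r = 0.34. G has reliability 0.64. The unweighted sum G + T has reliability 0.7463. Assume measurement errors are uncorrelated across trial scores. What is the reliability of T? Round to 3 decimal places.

Var(G+T) = 2 + 2·0.34 = 2.680.
True-score variance = ρ_G + ρ_T + 2·0.34, so 0.7463 = (0.64 + ρ_T + 0.68) / 2.680.
ρ_T = 0.7463·2.680 − 0.64 − 0.68 = 0.680.

0.680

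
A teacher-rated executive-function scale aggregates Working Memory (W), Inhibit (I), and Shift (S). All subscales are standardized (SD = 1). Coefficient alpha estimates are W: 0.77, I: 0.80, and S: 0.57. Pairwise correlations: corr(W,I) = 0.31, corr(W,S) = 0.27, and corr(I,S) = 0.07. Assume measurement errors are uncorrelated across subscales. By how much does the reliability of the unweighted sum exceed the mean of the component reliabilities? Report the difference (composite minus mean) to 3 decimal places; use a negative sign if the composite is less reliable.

Var(sum) = 3 + 1.3 = 4.3; true-score variance = 2.14 + 1.3 = 3.44; composite reliability = 0.8000.
Mean component reliability = 0.7133.
Difference = 0.8000 − 0.7133 = 0.087.

0.087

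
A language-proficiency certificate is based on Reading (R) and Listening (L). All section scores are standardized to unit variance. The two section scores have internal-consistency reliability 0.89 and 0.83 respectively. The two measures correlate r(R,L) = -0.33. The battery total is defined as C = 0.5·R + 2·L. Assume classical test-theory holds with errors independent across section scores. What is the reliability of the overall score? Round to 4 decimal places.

0.8029

Var(C) = 0.5² + 2² + 2·[(-0.33)] = 4.25 − 0.66 = 3.59.
With uncorrelated errors the cross-covariances are all true-score covariance, so they carry over unchanged; only the diagonal terms shrink to ρᵢσᵢ².
True-score variance = [0.5²·0.89 + 2²·0.83] − 0.66 = 3.5425 − 0.66 = 2.8825.
Reliability = 2.8825 / 3.59 = 0.8029.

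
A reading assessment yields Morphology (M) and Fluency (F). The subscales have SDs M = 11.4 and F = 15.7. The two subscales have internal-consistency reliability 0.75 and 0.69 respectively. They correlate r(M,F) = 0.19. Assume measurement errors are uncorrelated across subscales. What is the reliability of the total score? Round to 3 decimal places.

Var(M+F) = 11.4² + 15.7² + 2·[11.4·15.7·0.19] = 376.45 + 68.0124 = 444.462.
With uncorrelated errors the cross-covariances are all true-score covariance, so they carry over unchanged; only the diagonal terms shrink to ρᵢσᵢ².
True-score variance = [11.4²·0.75 + 15.7²·0.69] + 68.0124 = 267.548 + 68.0124 = 335.56.
Reliability = 335.56 / 444.462 = 0.755.

0.755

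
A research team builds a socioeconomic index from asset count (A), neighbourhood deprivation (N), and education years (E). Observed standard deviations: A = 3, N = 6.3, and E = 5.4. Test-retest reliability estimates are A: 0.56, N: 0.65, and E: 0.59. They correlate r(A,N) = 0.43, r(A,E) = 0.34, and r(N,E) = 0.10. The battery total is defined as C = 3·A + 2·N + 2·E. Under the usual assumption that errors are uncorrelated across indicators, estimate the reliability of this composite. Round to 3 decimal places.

Var(C) = 3²·3² + 2²·6.3² + 2²·5.4² + 2·[6·3·6.3·0.43 + 6·3·5.4·0.34 + 4·6.3·5.4·0.10] = 356.4 + 190.836 = 547.236.
Because errors are independent across components, Cov(Tᵢ,Tⱼ) = Cov(Xᵢ,Xⱼ); the off-diagonal part of the true-score variance is the same as above.
True-score variance = [3²·3²·0.56 + 2²·6.3²·0.65 + 2²·5.4²·0.59] + 190.836 = 217.372 + 190.836 = 408.208.
Reliability = 408.208 / 547.236 = 0.746.

0.746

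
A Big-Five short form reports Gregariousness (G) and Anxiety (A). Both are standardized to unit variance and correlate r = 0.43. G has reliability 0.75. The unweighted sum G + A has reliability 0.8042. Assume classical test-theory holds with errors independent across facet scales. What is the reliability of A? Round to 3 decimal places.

0.690

Var(G+A) = 2 + 2·0.43 = 2.860.
True-score variance = ρ_G + ρ_A + 2·0.43, so 0.8042 = (0.75 + ρ_A + 0.86) / 2.860.
ρ_A = 0.8042·2.860 − 0.75 − 0.86 = 0.690.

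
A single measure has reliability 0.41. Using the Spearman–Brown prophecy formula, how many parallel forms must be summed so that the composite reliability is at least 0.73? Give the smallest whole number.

k ≥ ρ*(1−ρ₁)/(ρ₁(1−ρ*)) = 0.73·0.59 / (0.41·0.27) = 3.891.
Smallest integer k = 4.

4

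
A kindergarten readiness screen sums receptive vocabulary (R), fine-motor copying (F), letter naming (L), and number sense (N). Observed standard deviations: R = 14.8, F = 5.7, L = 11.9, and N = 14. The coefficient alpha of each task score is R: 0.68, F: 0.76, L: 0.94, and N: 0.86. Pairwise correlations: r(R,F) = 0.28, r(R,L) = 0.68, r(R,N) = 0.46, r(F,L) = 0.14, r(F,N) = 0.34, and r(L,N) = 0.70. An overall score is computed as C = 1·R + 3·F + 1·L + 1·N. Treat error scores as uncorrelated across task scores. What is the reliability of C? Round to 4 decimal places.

0.9060

Var(C) = 14.8² + 3²·5.7² + 11.9² + 14² + 2·[3·14.8·5.7·0.28 + 14.8·11.9·0.68 + 14.8·14·0.46 + 3·5.7·11.9·0.14 + 3·5.7·14·0.34 + 11.9·14·0.70] = 849.06 + 1024.88 = 1873.94.
Under uncorrelated errors the observed covariances equal the true-score covariances, so only the own-variance terms attenuate.
True-score variance = [14.8²·0.68 + 3²·5.7²·0.76 + 11.9²·0.94 + 14²·0.86] + 1024.88 = 672.852 + 1024.88 = 1697.73.
Reliability = 1697.73 / 1873.94 = 0.9060.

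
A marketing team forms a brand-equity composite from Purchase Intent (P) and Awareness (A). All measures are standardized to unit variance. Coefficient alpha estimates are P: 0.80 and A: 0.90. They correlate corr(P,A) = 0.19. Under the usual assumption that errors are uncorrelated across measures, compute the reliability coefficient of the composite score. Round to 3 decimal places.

0.874

Var(P+A) = 2 + 2·[0.19] = 2 + 0.38 = 2.38.
With uncorrelated errors the cross-covariances are all true-score covariance, so they carry over unchanged; only the diagonal terms shrink to ρᵢσᵢ².
True-score variance = [0.80 + 0.90] + 0.38 = 1.7 + 0.38 = 2.08.
Reliability = 2.08 / 2.38 = 0.874.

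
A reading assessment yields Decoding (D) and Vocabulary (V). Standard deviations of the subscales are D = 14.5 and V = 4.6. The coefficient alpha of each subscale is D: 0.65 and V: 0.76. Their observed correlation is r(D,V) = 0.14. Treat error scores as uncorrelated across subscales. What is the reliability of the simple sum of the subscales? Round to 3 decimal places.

0.685

Var(D+V) = 14.5² + 4.6² + 2·[14.5·4.6·0.14] = 231.41 + 18.676 = 250.086.
With uncorrelated errors the cross-covariances are all true-score covariance, so they carry over unchanged; only the diagonal terms shrink to ρᵢσᵢ².
True-score variance = [14.5²·0.65 + 4.6²·0.76] + 18.676 = 152.744 + 18.676 = 171.42.
Reliability = 171.42 / 250.086 = 0.685.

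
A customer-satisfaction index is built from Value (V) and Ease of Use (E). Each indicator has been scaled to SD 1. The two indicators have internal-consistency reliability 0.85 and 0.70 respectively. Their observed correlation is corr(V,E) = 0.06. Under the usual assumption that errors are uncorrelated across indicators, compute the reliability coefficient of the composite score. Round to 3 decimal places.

0.788

Var(V+E) = 2 + 2·[0.06] = 2 + 0.12 = 2.12.
With uncorrelated errors the cross-covariances are all true-score covariance, so they carry over unchanged; only the diagonal terms shrink to ρᵢσᵢ².
True-score variance = [0.85 + 0.70] + 0.12 = 1.55 + 0.12 = 1.67.
Reliability = 1.67 / 2.12 = 0.788.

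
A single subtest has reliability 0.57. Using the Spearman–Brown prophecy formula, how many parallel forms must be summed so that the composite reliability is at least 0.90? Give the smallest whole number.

7

k ≥ ρ*(1−ρ₁)/(ρ₁(1−ρ*)) = 0.90·0.43 / (0.57·0.10) = 6.789.
Smallest integer k = 7.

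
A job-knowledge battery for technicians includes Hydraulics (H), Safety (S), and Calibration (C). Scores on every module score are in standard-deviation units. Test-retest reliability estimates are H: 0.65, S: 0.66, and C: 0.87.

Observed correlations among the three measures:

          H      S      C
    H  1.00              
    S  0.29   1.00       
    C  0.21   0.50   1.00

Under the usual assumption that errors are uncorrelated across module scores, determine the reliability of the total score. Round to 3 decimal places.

Var(H+S+C) = 3 + 2·[0.29 + 0.21 + 0.50] = 3 + 2 = 5.
Because errors are independent across components, Cov(Tᵢ,Tⱼ) = Cov(Xᵢ,Xⱼ); the off-diagonal part of the true-score variance is the same as above.
True-score variance = [0.65 + 0.66 + 0.87] + 2 = 2.18 + 2 = 4.18.
Reliability = 4.18 / 5 = 0.836.

0.836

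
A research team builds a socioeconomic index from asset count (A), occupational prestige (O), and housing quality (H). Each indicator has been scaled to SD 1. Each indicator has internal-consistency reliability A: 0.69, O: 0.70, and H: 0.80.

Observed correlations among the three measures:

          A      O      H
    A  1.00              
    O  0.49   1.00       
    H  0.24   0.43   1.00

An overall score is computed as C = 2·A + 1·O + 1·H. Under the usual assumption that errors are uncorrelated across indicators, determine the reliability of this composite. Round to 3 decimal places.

Var(C) = 2² + 1 + 1 + 2·[2·0.49 + 2·0.24 + 0.43] = 6 + 3.78 = 9.78.
Under uncorrelated errors the observed covariances equal the true-score covariances, so only the own-variance terms attenuate.
True-score variance = [2²·0.69 + 0.70 + 0.80] + 3.78 = 4.26 + 3.78 = 8.04.
Reliability = 8.04 / 9.78 = 0.822.

0.822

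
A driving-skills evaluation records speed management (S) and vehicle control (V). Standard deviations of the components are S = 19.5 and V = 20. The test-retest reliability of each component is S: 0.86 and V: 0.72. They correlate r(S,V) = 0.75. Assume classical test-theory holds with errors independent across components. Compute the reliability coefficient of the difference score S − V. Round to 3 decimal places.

Var(S−V) = 19.5² + 20² − 2·19.5·20·0.75 = 780.25 − 585 = 195.25.
Under uncorrelated errors the observed covariances equal the true-score covariances, so only the own-variance terms attenuate.
True-score variance = [19.5²·0.86 + 20²·0.72] − 585 = 615.015 − 585 = 30.015.
Reliability = 30.015 / 195.25 = 0.154.

0.154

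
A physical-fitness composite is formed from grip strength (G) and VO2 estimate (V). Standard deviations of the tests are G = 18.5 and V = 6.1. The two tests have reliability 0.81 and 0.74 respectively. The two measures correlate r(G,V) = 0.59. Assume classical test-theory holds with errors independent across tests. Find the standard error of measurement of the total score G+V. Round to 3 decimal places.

8.643

Var(total) = 379.46 + 133.163 = 512.623.
True-score variance = 304.758 + 133.163 = 437.921, so reliability = 0.8543.
Error variance = 512.623 − 437.921 = 74.7021; SEM = √74.7021 = 8.643.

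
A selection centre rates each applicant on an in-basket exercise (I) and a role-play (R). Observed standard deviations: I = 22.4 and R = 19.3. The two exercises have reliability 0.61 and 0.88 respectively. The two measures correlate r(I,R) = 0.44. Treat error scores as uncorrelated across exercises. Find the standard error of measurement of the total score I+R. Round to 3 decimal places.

Var(total) = 874.25 + 380.442 = 1254.69.
True-score variance = 633.865 + 380.442 = 1014.31, so reliability = 0.8084.
Error variance = 1254.69 − 1014.31 = 240.385; SEM = √240.385 = 15.504.

15.504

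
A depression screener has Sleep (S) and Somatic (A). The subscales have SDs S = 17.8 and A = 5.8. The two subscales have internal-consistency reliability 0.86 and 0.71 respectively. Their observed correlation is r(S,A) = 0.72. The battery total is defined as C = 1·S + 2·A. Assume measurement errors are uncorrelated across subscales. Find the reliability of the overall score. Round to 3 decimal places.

Var(C) = 17.8² + 2²·5.8² + 2·[2·17.8·5.8·0.72] = 451.4 + 297.331 = 748.731.
With uncorrelated errors the cross-covariances are all true-score covariance, so they carry over unchanged; only the diagonal terms shrink to ρᵢσᵢ².
True-score variance = [17.8²·0.86 + 2²·5.8²·0.71] + 297.331 = 368.02 + 297.331 = 665.351.
Reliability = 665.351 / 748.731 = 0.889.

0.889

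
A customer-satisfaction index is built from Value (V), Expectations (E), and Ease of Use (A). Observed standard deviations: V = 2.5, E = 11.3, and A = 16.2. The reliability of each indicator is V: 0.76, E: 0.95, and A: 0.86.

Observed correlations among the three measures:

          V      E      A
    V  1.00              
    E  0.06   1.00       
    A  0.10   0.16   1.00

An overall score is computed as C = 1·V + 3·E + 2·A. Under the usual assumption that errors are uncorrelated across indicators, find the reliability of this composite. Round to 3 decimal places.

0.920

Var(C) = 2.5² + 3²·11.3² + 2²·16.2² + 2·[3·2.5·11.3·0.06 + 2·2.5·16.2·0.10 + 6·11.3·16.2·0.16] = 2205.22 + 377.845 = 2583.07.
With uncorrelated errors the cross-covariances are all true-score covariance, so they carry over unchanged; only the diagonal terms shrink to ρᵢσᵢ².
True-score variance = [2.5²·0.76 + 3²·11.3²·0.95 + 2²·16.2²·0.86] + 377.845 = 1999.29 + 377.845 = 2377.14.
Reliability = 2377.14 / 2583.07 = 0.920.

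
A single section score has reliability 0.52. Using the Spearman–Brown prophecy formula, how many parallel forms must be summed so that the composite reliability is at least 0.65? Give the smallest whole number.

k ≥ ρ*(1−ρ₁)/(ρ₁(1−ρ*)) = 0.65·0.48 / (0.52·0.35) = 1.714.
Smallest integer k = 2.

2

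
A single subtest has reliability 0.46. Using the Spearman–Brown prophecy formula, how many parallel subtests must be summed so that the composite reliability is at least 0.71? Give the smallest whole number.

3

k ≥ ρ*(1−ρ₁)/(ρ₁(1−ρ*)) = 0.71·0.54 / (0.46·0.29) = 2.874.
Smallest integer k = 3.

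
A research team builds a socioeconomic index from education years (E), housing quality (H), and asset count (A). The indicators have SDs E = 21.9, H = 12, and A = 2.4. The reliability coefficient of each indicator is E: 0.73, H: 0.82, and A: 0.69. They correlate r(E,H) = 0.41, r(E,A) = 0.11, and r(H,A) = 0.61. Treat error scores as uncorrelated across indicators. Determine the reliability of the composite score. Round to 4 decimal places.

0.8237

Var(E+H+A) = 21.9² + 12² + 2.4² + 2·[21.9·12·0.41 + 21.9·2.4·0.11 + 12·2.4·0.61] = 629.37 + 262.195 = 891.565.
Because errors are independent across components, Cov(Tᵢ,Tⱼ) = Cov(Xᵢ,Xⱼ); the off-diagonal part of the true-score variance is the same as above.
True-score variance = [21.9²·0.73 + 12²·0.82 + 2.4²·0.69] + 262.195 = 472.17 + 262.195 = 734.365.
Reliability = 734.365 / 891.565 = 0.8237.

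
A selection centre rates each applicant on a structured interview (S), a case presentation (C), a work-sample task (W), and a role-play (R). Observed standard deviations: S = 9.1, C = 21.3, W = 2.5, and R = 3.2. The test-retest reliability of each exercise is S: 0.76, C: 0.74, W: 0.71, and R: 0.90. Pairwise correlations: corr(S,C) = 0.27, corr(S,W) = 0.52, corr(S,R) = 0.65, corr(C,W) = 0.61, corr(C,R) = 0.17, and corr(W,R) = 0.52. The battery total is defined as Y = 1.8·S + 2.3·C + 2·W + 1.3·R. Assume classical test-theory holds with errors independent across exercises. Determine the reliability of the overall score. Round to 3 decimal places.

Var(Y) = 1.8²·9.1² + 2.3²·21.3² + 2²·2.5² + 1.3²·3.2² + 2·[4.14·9.1·21.3·0.27 + 3.6·9.1·2.5·0.52 + 2.34·9.1·3.2·0.65 + 4.6·21.3·2.5·0.61 + 2.99·21.3·3.2·0.17 + 2.6·2.5·3.2·0.52] = 2710.63 + 996.848 = 3707.48.
Under uncorrelated errors the observed covariances equal the true-score covariances, so only the own-variance terms attenuate.
True-score variance = [1.8²·9.1²·0.76 + 2.3²·21.3²·0.74 + 2²·2.5²·0.71 + 1.3²·3.2²·0.90] + 996.848 = 2013.25 + 996.848 = 3010.1.
Reliability = 3010.1 / 3707.48 = 0.812.

0.812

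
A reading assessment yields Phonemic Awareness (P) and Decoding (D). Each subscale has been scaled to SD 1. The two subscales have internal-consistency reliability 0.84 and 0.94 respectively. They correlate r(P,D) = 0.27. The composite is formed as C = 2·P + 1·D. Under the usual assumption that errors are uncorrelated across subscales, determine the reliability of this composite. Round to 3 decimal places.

0.885

Var(C) = 2² + 1 + 2·[2·0.27] = 5 + 1.08 = 6.08.
With uncorrelated errors the cross-covariances are all true-score covariance, so they carry over unchanged; only the diagonal terms shrink to ρᵢσᵢ².
True-score variance = [2²·0.84 + 0.94] + 1.08 = 4.3 + 1.08 = 5.38.
Reliability = 5.38 / 6.08 = 0.885.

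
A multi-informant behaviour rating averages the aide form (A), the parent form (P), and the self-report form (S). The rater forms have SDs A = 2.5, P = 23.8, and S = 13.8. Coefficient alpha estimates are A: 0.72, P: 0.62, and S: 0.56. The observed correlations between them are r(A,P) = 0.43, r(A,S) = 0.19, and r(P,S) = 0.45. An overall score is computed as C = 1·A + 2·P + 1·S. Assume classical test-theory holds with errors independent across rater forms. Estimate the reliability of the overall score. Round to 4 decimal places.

Var(C) = 2.5² + 2²·23.8² + 13.8² + 2·[2·2.5·23.8·0.43 + 2.5·13.8·0.19 + 2·23.8·13.8·0.45] = 2462.45 + 706.642 = 3169.09.
With uncorrelated errors the cross-covariances are all true-score covariance, so they carry over unchanged; only the diagonal terms shrink to ρᵢσᵢ².
True-score variance = [2.5²·0.72 + 2²·23.8²·0.62 + 13.8²·0.56] + 706.642 = 1515.92 + 706.642 = 2222.56.
Reliability = 2222.56 / 3169.09 = 0.7013.

0.7013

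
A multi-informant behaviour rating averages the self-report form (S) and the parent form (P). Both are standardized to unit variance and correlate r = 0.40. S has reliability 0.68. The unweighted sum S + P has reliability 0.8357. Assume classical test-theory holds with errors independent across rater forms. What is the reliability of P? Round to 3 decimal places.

0.860

Var(S+P) = 2 + 2·0.40 = 2.800.
True-score variance = ρ_S + ρ_P + 2·0.40, so 0.8357 = (0.68 + ρ_P + 0.80) / 2.800.
ρ_P = 0.8357·2.800 − 0.68 − 0.80 = 0.860.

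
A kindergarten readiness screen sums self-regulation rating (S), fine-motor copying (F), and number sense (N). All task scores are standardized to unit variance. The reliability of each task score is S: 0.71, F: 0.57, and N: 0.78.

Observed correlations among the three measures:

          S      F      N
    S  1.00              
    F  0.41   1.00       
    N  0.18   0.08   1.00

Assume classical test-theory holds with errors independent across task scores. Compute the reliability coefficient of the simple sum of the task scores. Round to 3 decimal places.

0.783

Var(S+F+N) = 3 + 2·[0.41 + 0.18 + 0.08] = 3 + 1.34 = 4.34.
Under uncorrelated errors the observed covariances equal the true-score covariances, so only the own-variance terms attenuate.
True-score variance = [0.71 + 0.57 + 0.78] + 1.34 = 2.06 + 1.34 = 3.4.
Reliability = 3.4 / 4.34 = 0.783.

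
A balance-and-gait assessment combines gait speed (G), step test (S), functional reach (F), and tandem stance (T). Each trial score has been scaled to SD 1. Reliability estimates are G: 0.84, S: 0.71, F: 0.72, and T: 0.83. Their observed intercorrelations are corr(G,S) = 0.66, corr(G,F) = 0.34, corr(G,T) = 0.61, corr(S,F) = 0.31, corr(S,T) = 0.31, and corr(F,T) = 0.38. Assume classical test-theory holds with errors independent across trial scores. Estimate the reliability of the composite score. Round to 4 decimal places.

Var(G+S+F+T) = 4 + 2·[0.66 + 0.34 + 0.61 + 0.31 + 0.31 + 0.38] = 4 + 5.22 = 9.22.
Under uncorrelated errors the observed covariances equal the true-score covariances, so only the own-variance terms attenuate.
True-score variance = [0.84 + 0.71 + 0.72 + 0.83] + 5.22 = 3.1 + 5.22 = 8.32.
Reliability = 8.32 / 9.22 = 0.9024.

0.9024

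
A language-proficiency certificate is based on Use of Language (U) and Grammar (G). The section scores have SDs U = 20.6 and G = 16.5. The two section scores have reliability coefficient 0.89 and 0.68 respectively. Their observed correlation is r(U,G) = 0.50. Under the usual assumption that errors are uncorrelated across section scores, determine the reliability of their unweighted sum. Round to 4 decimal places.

Var(U+G) = 20.6² + 16.5² + 2·[20.6·16.5·0.50] = 696.61 + 339.9 = 1036.51.
Because errors are independent across components, Cov(Tᵢ,Tⱼ) = Cov(Xᵢ,Xⱼ); the off-diagonal part of the true-score variance is the same as above.
True-score variance = [20.6²·0.89 + 16.5²·0.68] + 339.9 = 562.81 + 339.9 = 902.71.
Reliability = 902.71 / 1036.51 = 0.8709.

0.8709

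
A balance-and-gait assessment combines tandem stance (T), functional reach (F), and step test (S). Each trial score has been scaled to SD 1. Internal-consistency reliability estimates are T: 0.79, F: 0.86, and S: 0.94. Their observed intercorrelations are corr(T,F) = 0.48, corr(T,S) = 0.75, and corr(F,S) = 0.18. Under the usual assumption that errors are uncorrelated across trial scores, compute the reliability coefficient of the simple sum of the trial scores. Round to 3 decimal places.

0.930

Var(T+F+S) = 3 + 2·[0.48 + 0.75 + 0.18] = 3 + 2.82 = 5.82.
Because errors are independent across components, Cov(Tᵢ,Tⱼ) = Cov(Xᵢ,Xⱼ); the off-diagonal part of the true-score variance is the same as above.
True-score variance = [0.79 + 0.86 + 0.94] + 2.82 = 2.59 + 2.82 = 5.41.
Reliability = 5.41 / 5.82 = 0.930.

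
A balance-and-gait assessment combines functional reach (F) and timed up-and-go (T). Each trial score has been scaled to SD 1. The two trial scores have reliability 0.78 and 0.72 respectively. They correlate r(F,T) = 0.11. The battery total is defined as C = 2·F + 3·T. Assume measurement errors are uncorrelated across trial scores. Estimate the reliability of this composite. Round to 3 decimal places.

Var(C) = 2² + 3² + 2·[6·0.11] = 13 + 1.32 = 14.32.
Because errors are independent across components, Cov(Tᵢ,Tⱼ) = Cov(Xᵢ,Xⱼ); the off-diagonal part of the true-score variance is the same as above.
True-score variance = [2²·0.78 + 3²·0.72] + 1.32 = 9.6 + 1.32 = 10.92.
Reliability = 10.92 / 14.32 = 0.763.

0.763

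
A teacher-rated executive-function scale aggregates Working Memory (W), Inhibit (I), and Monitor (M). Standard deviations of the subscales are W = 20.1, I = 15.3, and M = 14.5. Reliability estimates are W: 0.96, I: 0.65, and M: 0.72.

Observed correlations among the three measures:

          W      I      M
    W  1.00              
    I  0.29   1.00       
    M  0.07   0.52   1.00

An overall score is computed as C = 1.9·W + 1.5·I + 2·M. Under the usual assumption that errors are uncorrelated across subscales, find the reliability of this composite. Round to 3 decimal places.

Var(C) = 1.9²·20.1² + 1.5²·15.3² + 2²·14.5² + 2·[2.85·20.1·15.3·0.29 + 3.8·20.1·14.5·0.07 + 3·15.3·14.5·0.52] = 2826.18 + 1355.57 = 4181.75.
With uncorrelated errors the cross-covariances are all true-score covariance, so they carry over unchanged; only the diagonal terms shrink to ρᵢσᵢ².
True-score variance = [1.9²·20.1²·0.96 + 1.5²·15.3²·0.65 + 2²·14.5²·0.72] + 1355.57 = 2348.01 + 1355.57 = 3703.58.
Reliability = 3703.58 / 4181.75 = 0.886.

0.886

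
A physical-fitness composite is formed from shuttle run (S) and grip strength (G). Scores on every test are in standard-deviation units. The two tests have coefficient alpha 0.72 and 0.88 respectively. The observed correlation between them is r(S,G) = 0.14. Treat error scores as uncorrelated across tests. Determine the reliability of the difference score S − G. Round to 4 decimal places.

Var(S−G) = 1 + 1 − 2·0.14 = 2 − 0.28 = 1.72.
Under uncorrelated errors the observed covariances equal the true-score covariances, so only the own-variance terms attenuate.
True-score variance = [0.72 + 0.88] − 0.28 = 1.6 − 0.28 = 1.32.
Reliability = 1.32 / 1.72 = 0.7674.

0.7674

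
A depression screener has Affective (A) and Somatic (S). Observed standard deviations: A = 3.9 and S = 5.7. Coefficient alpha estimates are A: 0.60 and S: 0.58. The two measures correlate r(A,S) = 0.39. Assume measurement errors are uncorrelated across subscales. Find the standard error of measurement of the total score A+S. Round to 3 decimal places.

4.442

Var(total) = 47.7 + 17.3394 = 65.0394.
True-score variance = 27.9702 + 17.3394 = 45.3096, so reliability = 0.6966.
Error variance = 65.0394 − 45.3096 = 19.7298; SEM = √19.7298 = 4.442.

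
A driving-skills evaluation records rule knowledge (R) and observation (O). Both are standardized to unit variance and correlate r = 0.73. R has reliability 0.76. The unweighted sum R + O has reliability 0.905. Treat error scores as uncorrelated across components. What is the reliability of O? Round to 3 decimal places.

0.911

Var(R+O) = 2 + 2·0.73 = 3.460.
True-score variance = ρ_R + ρ_O + 2·0.73, so 0.905 = (0.76 + ρ_O + 1.46) / 3.460.
ρ_O = 0.905·3.460 − 0.76 − 1.46 = 0.911.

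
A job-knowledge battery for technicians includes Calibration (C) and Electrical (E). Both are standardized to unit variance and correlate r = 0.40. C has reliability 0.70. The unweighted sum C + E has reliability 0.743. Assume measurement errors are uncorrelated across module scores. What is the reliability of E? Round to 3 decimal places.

Var(C+E) = 2 + 2·0.40 = 2.800.
True-score variance = ρ_C + ρ_E + 2·0.40, so 0.743 = (0.70 + ρ_E + 0.80) / 2.800.
ρ_E = 0.743·2.800 − 0.70 − 0.80 = 0.580.

0.580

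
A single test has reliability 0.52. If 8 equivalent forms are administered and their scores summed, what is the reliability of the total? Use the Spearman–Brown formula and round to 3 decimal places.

ρ_k = kρ / (1 + (k−1)ρ) = 8·0.52 / (1 + 7·0.52) = 4.160 / 4.640 = 0.897.

0.897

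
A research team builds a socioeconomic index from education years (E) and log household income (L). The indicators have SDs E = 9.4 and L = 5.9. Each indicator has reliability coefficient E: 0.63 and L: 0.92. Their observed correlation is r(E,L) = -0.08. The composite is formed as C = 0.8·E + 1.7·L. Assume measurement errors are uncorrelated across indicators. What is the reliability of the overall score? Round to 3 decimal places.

Var(C) = 0.8²·9.4² + 1.7²·5.9² + 2·[1.36·9.4·5.9·(-0.08)] = 157.151 − 12.0681 = 145.083.
Under uncorrelated errors the observed covariances equal the true-score covariances, so only the own-variance terms attenuate.
True-score variance = [0.8²·9.4²·0.63 + 1.7²·5.9²·0.92] − 12.0681 = 128.18 − 12.0681 = 116.111.
Reliability = 116.111 / 145.083 = 0.800.

0.800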